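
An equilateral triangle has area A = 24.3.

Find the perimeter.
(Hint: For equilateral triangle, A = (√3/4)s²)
A = (√3/4)s²  →  s² = 4A/√3 = 4·24.3/√3 = 56.1184
s = 7.49122
Perimeter = 3s = 22.47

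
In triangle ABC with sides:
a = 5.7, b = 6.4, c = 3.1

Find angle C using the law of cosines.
cos(C) = (a² + b² - c²)/(2ab)
cos(C) = (5.7² + 6.4² - 3.1²)/(2·5.7·6.4) = 63.84/72.96 = 0.875000
C = arccos(0.875000) = 28.96°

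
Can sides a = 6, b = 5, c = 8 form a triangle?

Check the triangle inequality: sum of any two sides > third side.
Yes, triangle inequality satisfied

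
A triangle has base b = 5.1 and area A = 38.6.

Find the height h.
A = ½bh  →  h = 2A/b
h = 2·38.6/5.1 = 15.14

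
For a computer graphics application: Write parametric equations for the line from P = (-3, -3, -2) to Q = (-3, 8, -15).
Direction vector d = Q - P = (0, 11, -13)
x = -3, y = -3 + 11t, z = -2 - 13t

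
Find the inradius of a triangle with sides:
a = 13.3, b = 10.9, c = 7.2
s = (a+b+c)/2 = (13.3+10.9+7.2)/2 = 15.7
Area = √(s(s-a)(s-b)(s-c)) = √(15.7·2.4·4.8·8.5) = 39.209
r = Area/s = 39.209/15.7 = 2.497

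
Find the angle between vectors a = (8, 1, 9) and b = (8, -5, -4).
a·b = 23, |a|² = 146, |b|² = 105
cos θ = 23/√15330 ≈ 0.1858
θ ≈ 79.29°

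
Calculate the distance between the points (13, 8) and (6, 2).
Using the distance formula: d = sqrt((x₂-x₁)² + (y₂-y₁)²)
dx = 6 - 13 = -7
dy = 2 - 8 = -6
d = sqrt((-7)² + (-6)²) = sqrt(49 + 36) = sqrt(85) = 9.22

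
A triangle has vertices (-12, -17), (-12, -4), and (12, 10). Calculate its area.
Using the coordinate formula: Area = (1/2)|x₁(y₂-y₃) + x₂(y₃-y₁) + x₃(y₁-y₂)|
Area = (1/2)|(-12)((-4)-10) + (-12)(10-(-17)) + 12((-17)-(-4))|
Area = (1/2)|(-12)*(-14) + (-12)*27 + 12*(-13)|
Area = (1/2)|168 + (-324) + (-156)|
Area = (1/2)*312 = 156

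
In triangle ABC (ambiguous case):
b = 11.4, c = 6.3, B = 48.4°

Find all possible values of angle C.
sin(C)/c = sin(B)/b  →  sin(C) = c·sin(B)/b = 6.3·sin(48.4°)/11.4 = 0.413257
C₁ = arcsin(0.413257) = 24.41°,  C₂ = 180° - C₁ = 155.59°
Check C₂: A = 180° - 48.4° - 155.59° = -23.99° ≤ 0, rejected
C = 24.41° (one solution)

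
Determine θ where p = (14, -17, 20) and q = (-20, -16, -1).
p·q = -28, |p|² = 885, |q|² = 657
cos θ = -28/√581445 ≈ -0.03672
θ ≈ 92.1°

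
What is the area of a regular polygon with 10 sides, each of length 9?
For a regular 10-gon with side length s = 9:
Apothem a = s / (2*tan(pi/10)) = 9 / (2*tan(pi/10)) ≈ 13.8496
Perimeter P = 10 * 9 = 90
Area = (1/2) * P * a = (1/2) * 90 * 13.8496 = 623.23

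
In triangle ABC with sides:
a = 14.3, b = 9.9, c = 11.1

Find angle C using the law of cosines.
cos(C) = (a² + b² - c²)/(2ab)
cos(C) = (14.3² + 9.9² - 11.1²)/(2·14.3·9.9) = 179.29/283.14 = 0.633220
C = arccos(0.633220) = 50.71°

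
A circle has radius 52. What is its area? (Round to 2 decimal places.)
Area = pi * r²
Area = pi * 52²
Area = pi * 2704
Area = 8494.87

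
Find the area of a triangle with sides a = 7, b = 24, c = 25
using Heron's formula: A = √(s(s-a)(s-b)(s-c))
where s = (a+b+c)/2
s = (7+24+25)/2 = 28
A = √(28·21·4·3) = √7056 = 84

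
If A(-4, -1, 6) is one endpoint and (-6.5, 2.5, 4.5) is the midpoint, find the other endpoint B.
B = (2×(-6.5) - (-4), 2×2.5 - (-1), 2×4.5 - 6) = (-9, 6, 3)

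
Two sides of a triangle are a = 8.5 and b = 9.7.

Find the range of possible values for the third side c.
By the triangle inequality: |a - b| < c < a + b
|8.5 - 9.7| < c < 8.5 + 9.7
1.2 < c < 18.2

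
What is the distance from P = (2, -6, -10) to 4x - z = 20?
d = |4(2) + 0(-6) + (-1)(-10) - (20)| / √(4² + 0² + (-1)²) = 2/√17 = 0.4851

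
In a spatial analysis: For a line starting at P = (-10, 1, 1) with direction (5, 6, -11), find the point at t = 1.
P(1) = (-10 + 5(1), 1 + 6(1), 1 + (-11)(1)) = (-5, 7, -10)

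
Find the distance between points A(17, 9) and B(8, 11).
Using the distance formula: d = sqrt((x₂-x₁)² + (y₂-y₁)²)
dx = 8 - 17 = -9
dy = 11 - 9 = 2
d = sqrt((-9)² + 2²) = sqrt(81 + 4) = sqrt(85) = 9.22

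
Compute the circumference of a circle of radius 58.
Circumference = 2 * pi * r
Circumference = 2 * pi * 58
Circumference = 364.42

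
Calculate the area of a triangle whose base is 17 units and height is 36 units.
Area = (1/2) * base * height
Area = (1/2) * 17 * 36
Area = 306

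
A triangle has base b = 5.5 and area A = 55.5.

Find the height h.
A = ½bh  →  h = 2A/b
h = 2·55.5/5.5 = 20.18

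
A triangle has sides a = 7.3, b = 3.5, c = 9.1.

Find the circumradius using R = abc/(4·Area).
s = (a+b+c)/2 = 9.95
Area = √(s(s-a)(s-b)(s-c)) = √(9.95·2.65·6.45·0.85) = 12.0233
R = abc/(4·Area) = (7.3·3.5·9.1)/(4·12.0233) = 232.505/48.0932 = 4.834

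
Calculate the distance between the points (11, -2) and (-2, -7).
Using the distance formula: d = sqrt((x₂-x₁)² + (y₂-y₁)²)
dx = (-2) - 11 = -13
dy = (-7) - (-2) = -5
d = sqrt((-13)² + (-5)²) = sqrt(169 + 25) = sqrt(194) = 13.93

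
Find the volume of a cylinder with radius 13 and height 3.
Volume = pi * r² * h
Volume = pi * 13² * 3
Volume = pi * 169 * 3
Volume = pi * 507
Volume = 1592.79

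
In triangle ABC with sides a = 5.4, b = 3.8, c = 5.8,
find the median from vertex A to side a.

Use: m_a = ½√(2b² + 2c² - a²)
m_a = ½√(2·3.8² + 2·5.8² - 5.4²)
m_a = ½√(28.88 + 67.28 - 29.16) = ½√67 = 4.093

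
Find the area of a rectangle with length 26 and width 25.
Area = length * width
Area = 26 * 25
Area = 650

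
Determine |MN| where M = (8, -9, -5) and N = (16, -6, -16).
d = √[(8)² + (3)² + (-11)²] = √194 = 13.93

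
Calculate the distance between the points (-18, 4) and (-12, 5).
Using the distance formula: d = sqrt((x₂-x₁)² + (y₂-y₁)²)
dx = (-12) - (-18) = 6
dy = 5 - 4 = 1
d = sqrt(6² + 1²) = sqrt(36 + 1) = sqrt(37) = 6.08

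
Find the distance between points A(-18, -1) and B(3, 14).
Using the distance formula: d = sqrt((x₂-x₁)² + (y₂-y₁)²)
dx = 3 - (-18) = 21
dy = 14 - (-1) = 15
d = sqrt(21² + 15²) = sqrt(441 + 225) = sqrt(666) = 25.81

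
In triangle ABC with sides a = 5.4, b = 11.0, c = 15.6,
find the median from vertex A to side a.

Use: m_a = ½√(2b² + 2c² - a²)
m_a = ½√(2·11.0² + 2·15.6² - 5.4²)
m_a = ½√(242 + 486.72 - 29.16) = ½√699.56 = 13.22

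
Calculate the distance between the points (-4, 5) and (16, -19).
Using the distance formula: d = sqrt((x₂-x₁)² + (y₂-y₁)²)
dx = 16 - (-4) = 20
dy = (-19) - 5 = -24
d = sqrt(20² + (-24)²) = sqrt(400 + 576) = sqrt(976) = 31.24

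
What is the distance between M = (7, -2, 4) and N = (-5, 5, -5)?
d = √[(-12)² + (7)² + (-9)²] = √274 = 16.55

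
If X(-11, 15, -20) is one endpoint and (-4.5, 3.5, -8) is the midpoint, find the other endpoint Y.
Y = (2×(-4.5) - (-11), 2×3.5 - 15, 2×(-8) - (-20)) = (2, -8, 4)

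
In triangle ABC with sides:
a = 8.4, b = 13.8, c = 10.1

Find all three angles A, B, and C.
By the law of cosines:
cos(A) = (b² + c² - a²)/(2bc) = 0.795989  →  A = 37.25°
cos(B) = (a² + c² - b²)/(2ac) = -0.105316  →  B = 96.05°
cos(C) = (a² + b² - c²)/(2ab) = 0.685775  →  C = 46.7°
Check: A + B + C = 180.0° ✓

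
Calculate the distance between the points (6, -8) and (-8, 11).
Using the distance formula: d = sqrt((x₂-x₁)² + (y₂-y₁)²)
dx = (-8) - 6 = -14
dy = 11 - (-8) = 19
d = sqrt((-14)² + 19²) = sqrt(196 + 361) = sqrt(557) = 23.60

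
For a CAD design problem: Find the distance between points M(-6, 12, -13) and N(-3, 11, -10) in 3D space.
d = √[(3)² + (-1)² + (3)²] = √19 = 4.359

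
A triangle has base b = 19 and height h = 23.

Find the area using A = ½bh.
A = ½·19·23 = 218.5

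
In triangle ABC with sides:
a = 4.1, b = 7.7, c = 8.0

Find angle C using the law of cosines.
cos(C) = (a² + b² - c²)/(2ab)
cos(C) = (4.1² + 7.7² - 8.0²)/(2·4.1·7.7) = 12.1/63.14 = 0.191638
C = arccos(0.191638) = 78.95°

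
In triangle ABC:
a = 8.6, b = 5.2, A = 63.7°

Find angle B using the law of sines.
sin(B)/b = sin(A)/a
sin(B) = b·sin(A)/a = 5.2·sin(63.7°)/8.6 = 0.542062
B = arcsin(0.542062) = 32.82°  (b ≤ a, so B ≤ A and the acute solution is unique)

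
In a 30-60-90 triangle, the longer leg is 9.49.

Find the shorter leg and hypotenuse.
In a 30-60-90 triangle, sides are in ratio 1 : √3 : 2.
Long leg = short leg·√3  →  short leg = 9.49/√3 = 5.479
Hypotenuse = 2·(short leg) = 2·9.49/√3 = 10.96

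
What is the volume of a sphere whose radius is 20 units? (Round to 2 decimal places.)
Volume = (4/3) * pi * r³
Volume = (4/3) * pi * 20³
Volume = (4/3) * pi * 8000
Volume = 33510.32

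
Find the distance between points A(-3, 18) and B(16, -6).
Using the distance formula: d = sqrt((x₂-x₁)² + (y₂-y₁)²)
dx = 16 - (-3) = 19
dy = (-6) - 18 = -24
d = sqrt(19² + (-24)²) = sqrt(361 + 576) = sqrt(937) = 30.61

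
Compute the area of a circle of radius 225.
Area = pi * r²
Area = pi * 225²
Area = pi * 50625
Area = 159043.13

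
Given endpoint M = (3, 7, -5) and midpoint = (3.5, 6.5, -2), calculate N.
N = (2×3.5 - 3, 2×6.5 - 7, 2×(-2) - (-5)) = (4, 6, 1)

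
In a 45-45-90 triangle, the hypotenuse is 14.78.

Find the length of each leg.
In a 45-45-90 triangle, hypotenuse = leg·√2  →  leg = hypotenuse/√2
leg = 14.78/√2 = 10.45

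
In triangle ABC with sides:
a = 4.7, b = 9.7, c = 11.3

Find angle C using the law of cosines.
cos(C) = (a² + b² - c²)/(2ab)
cos(C) = (4.7² + 9.7² - 11.3²)/(2·4.7·9.7) = -11.51/91.18 = -0.126234
C = arccos(-0.126234) = 97.25°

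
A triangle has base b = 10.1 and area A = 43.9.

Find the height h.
A = ½bh  →  h = 2A/b
h = 2·43.9/10.1 = 8.693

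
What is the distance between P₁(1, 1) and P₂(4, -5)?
Using the distance formula: d = sqrt((x₂-x₁)² + (y₂-y₁)²)
dx = 4 - 1 = 3
dy = (-5) - 1 = -6
d = sqrt(3² + (-6)²) = sqrt(9 + 36) = sqrt(45) = 6.71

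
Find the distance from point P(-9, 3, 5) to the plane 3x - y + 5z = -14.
d = |3(-9) + (-1)(3) + 5(5) - (-14)| / √(3² + (-1)² + 5²) = 9/√35 = 1.521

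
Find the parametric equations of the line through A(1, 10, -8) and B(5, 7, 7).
Direction vector d = B - A = (4, -3, 15)
x = 1 + 4t, y = 10 - 3t, z = -8 + 15t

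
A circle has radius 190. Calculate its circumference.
Circumference = 2 * pi * r
Circumference = 2 * pi * 190
Circumference = 1193.81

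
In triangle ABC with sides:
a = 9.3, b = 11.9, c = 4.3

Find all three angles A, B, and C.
By the law of cosines:
cos(A) = (b² + c² - a²)/(2bc) = 0.719269  →  A = 44.01°
cos(B) = (a² + c² - b²)/(2ac) = -0.457989  →  B = 117.3°
cos(C) = (a² + b² - c²)/(2ab) = 0.947005  →  C = 18.74°
Check: A + B + C = 180.0° ✓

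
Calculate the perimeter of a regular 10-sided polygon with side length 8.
Perimeter = number of sides * side length
Perimeter = 10 * 8
Perimeter = 80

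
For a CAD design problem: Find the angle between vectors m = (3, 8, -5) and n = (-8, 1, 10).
m·n = -66, |m|² = 98, |n|² = 165
cos θ = -66/√16170 ≈ -0.519
θ ≈ 121.3°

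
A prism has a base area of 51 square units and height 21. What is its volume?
Volume = base area * height
Volume = 51 * 21
Volume = 1071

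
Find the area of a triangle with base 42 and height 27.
Area = (1/2) * base * height
Area = (1/2) * 42 * 27
Area = 567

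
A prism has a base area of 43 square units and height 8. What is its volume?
Volume = base area * height
Volume = 43 * 8
Volume = 344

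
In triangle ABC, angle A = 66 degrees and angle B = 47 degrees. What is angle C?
Sum of angles in a triangle = 180 degrees
Third angle = 180 - 66 - 47
Third angle = 67 degrees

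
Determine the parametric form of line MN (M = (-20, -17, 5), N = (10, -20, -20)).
Direction vector d = N - M = (30, -3, -25)
x = -20 + 30t, y = -17 - 3t, z = 5 - 25t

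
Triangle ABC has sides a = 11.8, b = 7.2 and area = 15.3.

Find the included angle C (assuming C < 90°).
Area = ½ab·sin(C)  →  sin(C) = 2·Area/(ab)
sin(C) = 2·15.3/(11.8·7.2) = 0.360169
C = arcsin(0.360169) = 21.11°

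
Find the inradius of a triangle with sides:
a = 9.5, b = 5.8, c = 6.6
s = (a+b+c)/2 = (9.5+5.8+6.6)/2 = 10.95
Area = √(s(s-a)(s-b)(s-c)) = √(10.95·1.45·5.15·4.35) = 18.8599
r = Area/s = 18.8599/10.95 = 1.722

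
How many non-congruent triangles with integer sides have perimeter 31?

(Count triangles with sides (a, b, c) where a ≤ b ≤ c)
With a ≤ b ≤ c and a + b + c = 31, the triangle inequality a + b > c gives c < 31/2, so c ≤ 15.
Iterate a from 1 to ⌊p/3⌋ = 10; for each a, b ranges from a to ⌊(p−a)/2⌋ with c = p − a − b, keeping only c ≥ b.
Triples: (1, 15, 15), (2, 14, 15), (3, 13, 15), …
Count = 24 triangles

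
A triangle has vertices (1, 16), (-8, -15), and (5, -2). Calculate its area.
Using the coordinate formula: Area = (1/2)|x₁(y₂-y₃) + x₂(y₃-y₁) + x₃(y₁-y₂)|
Area = (1/2)|1((-15)-(-2)) + (-8)((-2)-16) + 5(16-(-15))|
Area = (1/2)|1*(-13) + (-8)*(-18) + 5*31|
Area = (1/2)|(-13) + 144 + 155|
Area = (1/2)*286 = 143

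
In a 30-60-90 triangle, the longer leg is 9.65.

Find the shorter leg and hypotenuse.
In a 30-60-90 triangle, sides are in ratio 1 : √3 : 2.
Long leg = short leg·√3  →  short leg = 9.65/√3 = 5.571
Hypotenuse = 2·(short leg) = 2·9.65/√3 = 11.14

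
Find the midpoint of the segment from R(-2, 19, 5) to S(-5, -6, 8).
Midpoint = ((-2-5)/2, (19-6)/2, (5+8)/2) = (-3.5, 6.5, 6.5)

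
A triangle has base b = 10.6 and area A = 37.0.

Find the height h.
A = ½bh  →  h = 2A/b
h = 2·37.0/10.6 = 6.981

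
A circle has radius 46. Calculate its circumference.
Circumference = 2 * pi * r
Circumference = 2 * pi * 46
Circumference = 289.03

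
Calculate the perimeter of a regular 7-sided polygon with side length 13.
Perimeter = number of sides * side length
Perimeter = 7 * 13
Perimeter = 91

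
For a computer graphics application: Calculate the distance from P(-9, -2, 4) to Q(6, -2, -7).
d = √[(15)² + (0)² + (-11)²] = √346 = 18.6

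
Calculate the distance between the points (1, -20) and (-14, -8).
Using the distance formula: d = sqrt((x₂-x₁)² + (y₂-y₁)²)
dx = (-14) - 1 = -15
dy = (-8) - (-20) = 12
d = sqrt((-15)² + 12²) = sqrt(225 + 144) = sqrt(369) = 19.21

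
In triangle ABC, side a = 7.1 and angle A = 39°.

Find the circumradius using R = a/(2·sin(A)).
R = a/(2·sin(A)) = 7.1/(2·sin(39°))
R = 7.1/(2·0.629320) = 7.1/1.258641 = 5.641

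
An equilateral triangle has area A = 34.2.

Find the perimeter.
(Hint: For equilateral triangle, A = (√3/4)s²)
A = (√3/4)s²  →  s² = 4A/√3 = 4·34.2/√3 = 78.9815
s = 8.88715
Perimeter = 3s = 26.66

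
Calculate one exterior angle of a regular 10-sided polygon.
Exterior angle of a regular n-gon = 360/n
Exterior angle = 360/10
Exterior angle = 36 degrees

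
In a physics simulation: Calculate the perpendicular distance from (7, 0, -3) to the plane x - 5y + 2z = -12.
d = |1(7) + (-5)(0) + 2(-3) - (-12)| / √(1² + (-5)² + 2²) = 13/√30 = 2.373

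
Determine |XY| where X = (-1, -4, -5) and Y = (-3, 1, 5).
d = √[(-2)² + (5)² + (10)²] = √129 = 11.36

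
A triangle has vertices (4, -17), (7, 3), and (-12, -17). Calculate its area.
Using the coordinate formula: Area = (1/2)|x₁(y₂-y₃) + x₂(y₃-y₁) + x₃(y₁-y₂)|
Area = (1/2)|4(3-(-17)) + 7((-17)-(-17)) + (-12)((-17)-3)|
Area = (1/2)|4*20 + 7*0 + (-12)*(-20)|
Area = (1/2)|80 + 0 + 240|
Area = (1/2)*320 = 160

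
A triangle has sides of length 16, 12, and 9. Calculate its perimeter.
Perimeter = sum of all sides
Perimeter = 16 + 12 + 9
Perimeter = 37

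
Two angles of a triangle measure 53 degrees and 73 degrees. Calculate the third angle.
Sum of angles in a triangle = 180 degrees
Third angle = 180 - 53 - 73
Third angle = 54 degrees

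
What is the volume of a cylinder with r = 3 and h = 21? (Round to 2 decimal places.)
Volume = pi * r² * h
Volume = pi * 3² * 21
Volume = pi * 9 * 21
Volume = pi * 189
Volume = 593.76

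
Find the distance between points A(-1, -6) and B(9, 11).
Using the distance formula: d = sqrt((x₂-x₁)² + (y₂-y₁)²)
dx = 9 - (-1) = 10
dy = 11 - (-6) = 17
d = sqrt(10² + 17²) = sqrt(100 + 289) = sqrt(389) = 19.72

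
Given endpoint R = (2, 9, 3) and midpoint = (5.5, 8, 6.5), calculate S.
S = (2×5.5 - 2, 2×8 - 9, 2×6.5 - 3) = (9, 7, 10)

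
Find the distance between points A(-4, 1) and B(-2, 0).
Using the distance formula: d = sqrt((x₂-x₁)² + (y₂-y₁)²)
dx = (-2) - (-4) = 2
dy = 0 - 1 = -1
d = sqrt(2² + (-1)²) = sqrt(4 + 1) = sqrt(5) = 2.24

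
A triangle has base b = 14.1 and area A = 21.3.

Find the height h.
A = ½bh  →  h = 2A/b
h = 2·21.3/14.1 = 3.021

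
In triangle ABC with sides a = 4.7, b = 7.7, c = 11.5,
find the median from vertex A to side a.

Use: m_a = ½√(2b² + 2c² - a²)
m_a = ½√(2·7.7² + 2·11.5² - 4.7²)
m_a = ½√(118.58 + 264.5 - 22.09) = ½√360.99 = 9.5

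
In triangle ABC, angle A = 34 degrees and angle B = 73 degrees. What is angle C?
Sum of angles in a triangle = 180 degrees
Third angle = 180 - 34 - 73
Third angle = 73 degrees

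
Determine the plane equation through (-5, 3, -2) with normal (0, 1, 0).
d = n·P = (0)(-5) + (1)(3) + (0)(-2) = 3
Plane: y = 3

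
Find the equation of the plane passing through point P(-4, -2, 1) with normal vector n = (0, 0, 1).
d = n·P = (0)(-4) + (0)(-2) + (1)(1) = 1
Plane: z = 1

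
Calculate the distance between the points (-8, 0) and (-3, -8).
Using the distance formula: d = sqrt((x₂-x₁)² + (y₂-y₁)²)
dx = (-3) - (-8) = 5
dy = (-8) - 0 = -8
d = sqrt(5² + (-8)²) = sqrt(25 + 64) = sqrt(89) = 9.43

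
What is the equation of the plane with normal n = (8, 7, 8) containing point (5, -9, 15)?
d = n·P = (8)(5) + (7)(-9) + (8)(15) = 97
Plane: 8x + 7y + 8z = 97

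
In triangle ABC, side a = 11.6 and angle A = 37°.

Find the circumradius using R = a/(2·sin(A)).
R = a/(2·sin(A)) = 11.6/(2·sin(37°))
R = 11.6/(2·0.601815) = 11.6/1.203630 = 9.638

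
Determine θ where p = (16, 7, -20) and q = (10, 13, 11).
p·q = 31, |p|² = 705, |q|² = 390
cos θ = 31/√274950 ≈ 0.05912
θ ≈ 86.61°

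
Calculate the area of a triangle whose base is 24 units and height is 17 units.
Area = (1/2) * base * height
Area = (1/2) * 24 * 17
Area = 204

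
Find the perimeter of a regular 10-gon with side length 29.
Perimeter = number of sides * side length
Perimeter = 10 * 29
Perimeter = 290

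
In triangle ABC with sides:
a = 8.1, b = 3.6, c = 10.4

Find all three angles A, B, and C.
By the law of cosines:
cos(A) = (b² + c² - a²)/(2bc) = 0.741319  →  A = 42.16°
cos(B) = (a² + c² - b²)/(2ac) = 0.954475  →  B = 17.35°
cos(C) = (a² + b² - c²)/(2ab) = -0.507373  →  C = 120.5°
Check: A + B + C = 180.0° ✓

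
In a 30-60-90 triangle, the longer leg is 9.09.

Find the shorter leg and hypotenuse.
In a 30-60-90 triangle, sides are in ratio 1 : √3 : 2.
Long leg = short leg·√3  →  short leg = 9.09/√3 = 5.248
Hypotenuse = 2·(short leg) = 2·9.09/√3 = 10.5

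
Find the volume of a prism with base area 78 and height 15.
Volume = base area * height
Volume = 78 * 15
Volume = 1170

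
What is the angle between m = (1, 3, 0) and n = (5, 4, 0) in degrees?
m·n = 17, |m|² = 10, |n|² = 41
cos θ = 17/√410 ≈ 0.8396
θ ≈ 32.91°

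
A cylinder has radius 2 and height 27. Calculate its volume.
Volume = pi * r² * h
Volume = pi * 2² * 27
Volume = pi * 4 * 27
Volume = pi * 108
Volume = 339.29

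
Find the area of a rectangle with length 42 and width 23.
Area = length * width
Area = 42 * 23
Area = 966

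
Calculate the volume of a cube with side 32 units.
Volume = s³
Volume = 32³
Volume = 32768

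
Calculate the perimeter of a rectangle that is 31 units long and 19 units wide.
Perimeter = 2 * (length + width)
Perimeter = 2 * (31 + 19)
Perimeter = 2 * 50
Perimeter = 100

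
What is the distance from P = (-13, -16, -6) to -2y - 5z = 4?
d = |0(-13) + (-2)(-16) + (-5)(-6) - (4)| / √(0² + (-2)² + (-5)²) = 58/√29 = 10.77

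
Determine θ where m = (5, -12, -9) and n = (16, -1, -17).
m·n = 245, |m|² = 250, |n|² = 546
cos θ = 245/√136500 ≈ 0.6631
θ ≈ 48.46°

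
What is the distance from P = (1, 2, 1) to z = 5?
d = |0(1) + 0(2) + 1(1) - (5)| / √(0² + 0² + 1²) = 4/√1 = 4.0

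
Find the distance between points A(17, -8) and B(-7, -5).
Using the distance formula: d = sqrt((x₂-x₁)² + (y₂-y₁)²)
dx = (-7) - 17 = -24
dy = (-5) - (-8) = 3
d = sqrt((-24)² + 3²) = sqrt(576 + 9) = sqrt(585) = 24.19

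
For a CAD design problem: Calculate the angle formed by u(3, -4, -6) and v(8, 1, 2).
u·v = 8, |u|² = 61, |v|² = 69
cos θ = 8/√4209 ≈ 0.1233
θ ≈ 82.92°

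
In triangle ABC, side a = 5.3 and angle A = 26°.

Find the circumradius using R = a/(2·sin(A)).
R = a/(2·sin(A)) = 5.3/(2·sin(26°))
R = 5.3/(2·0.438371) = 5.3/0.876742 = 6.045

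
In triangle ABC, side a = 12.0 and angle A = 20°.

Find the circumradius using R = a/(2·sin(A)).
R = a/(2·sin(A)) = 12.0/(2·sin(20°))
R = 12.0/(2·0.342020) = 12.0/0.684040 = 17.54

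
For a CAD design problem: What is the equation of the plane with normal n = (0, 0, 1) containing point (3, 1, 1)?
d = n·P = (0)(3) + (0)(1) + (1)(1) = 1
Plane: z = 1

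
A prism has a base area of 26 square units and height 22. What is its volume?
Volume = base area * height
Volume = 26 * 22
Volume = 572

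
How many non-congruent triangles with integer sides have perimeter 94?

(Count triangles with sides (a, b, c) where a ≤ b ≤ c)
With a ≤ b ≤ c and a + b + c = 94, the triangle inequality a + b > c gives c < 94/2, so c ≤ 46.
Iterate a from 1 to ⌊p/3⌋ = 31; for each a, b ranges from a to ⌊(p−a)/2⌋ with c = p − a − b, keeping only c ≥ b.
Triples: (2, 46, 46), (3, 45, 46), (4, 44, 46), …
Count = 184 triangles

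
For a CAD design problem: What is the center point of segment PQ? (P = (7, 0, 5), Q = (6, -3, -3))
Midpoint = ((7+6)/2, (0-3)/2, (5-3)/2) = (6.5, -1.5, 1)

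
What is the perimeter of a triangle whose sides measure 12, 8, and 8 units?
Perimeter = sum of all sides
Perimeter = 12 + 8 + 8
Perimeter = 28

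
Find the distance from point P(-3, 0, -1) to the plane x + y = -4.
d = |1(-3) + 1(0) + 0(-1) - (-4)| / √(1² + 1² + 0²) = 1/√2 = 0.7071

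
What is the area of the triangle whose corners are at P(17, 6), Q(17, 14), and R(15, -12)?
Using the coordinate formula: Area = (1/2)|x₁(y₂-y₃) + x₂(y₃-y₁) + x₃(y₁-y₂)|
Area = (1/2)|17(14-(-12)) + 17((-12)-6) + 15(6-14)|
Area = (1/2)|17*26 + 17*(-18) + 15*(-8)|
Area = (1/2)|442 + (-306) + (-120)|
Area = (1/2)*16 = 8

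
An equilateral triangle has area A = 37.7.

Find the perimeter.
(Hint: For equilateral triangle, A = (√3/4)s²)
A = (√3/4)s²  →  s² = 4A/√3 = 4·37.7/√3 = 87.0644
s = 9.33083
Perimeter = 3s = 27.99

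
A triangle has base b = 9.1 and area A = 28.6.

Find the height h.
A = ½bh  →  h = 2A/b
h = 2·28.6/9.1 = 6.286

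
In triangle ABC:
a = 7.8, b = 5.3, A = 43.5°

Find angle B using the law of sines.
sin(B)/b = sin(A)/a
sin(B) = b·sin(A)/a = 5.3·sin(43.5°)/7.8 = 0.467728
B = arcsin(0.467728) = 27.89°  (b ≤ a, so B ≤ A and the acute solution is unique)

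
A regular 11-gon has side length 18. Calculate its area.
For a regular 11-gon with side length s = 18:
Apothem a = s / (2*tan(pi/11)) = 18 / (2*tan(pi/11)) ≈ 30.6512
Perimeter P = 11 * 18 = 198
Area = (1/2) * P * a = (1/2) * 198 * 30.6512 = 3034.47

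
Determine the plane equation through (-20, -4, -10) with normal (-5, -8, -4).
d = n·P = (-5)(-20) + (-8)(-4) + (-4)(-10) = 172
Plane: -5x - 8y - 4z = 172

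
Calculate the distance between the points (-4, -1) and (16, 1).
Using the distance formula: d = sqrt((x₂-x₁)² + (y₂-y₁)²)
dx = 16 - (-4) = 20
dy = 1 - (-1) = 2
d = sqrt(20² + 2²) = sqrt(400 + 4) = sqrt(404) = 20.10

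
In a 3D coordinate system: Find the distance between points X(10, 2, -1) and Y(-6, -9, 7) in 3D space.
d = √[(-16)² + (-11)² + (8)²] = √441 = 21.0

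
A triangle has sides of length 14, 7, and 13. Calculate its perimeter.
Perimeter = sum of all sides
Perimeter = 14 + 7 + 13
Perimeter = 34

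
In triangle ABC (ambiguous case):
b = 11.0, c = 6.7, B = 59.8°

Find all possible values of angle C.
sin(C)/c = sin(B)/b  →  sin(C) = c·sin(B)/b = 6.7·sin(59.8°)/11.0 = 0.526422
C₁ = arcsin(0.526422) = 31.76°,  C₂ = 180° - C₁ = 148.24°
Check C₂: A = 180° - 59.8° - 148.24° = -28.04° ≤ 0, rejected
C = 31.76° (one solution)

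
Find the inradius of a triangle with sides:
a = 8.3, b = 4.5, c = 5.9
s = (a+b+c)/2 = (8.3+4.5+5.9)/2 = 9.35
Area = √(s(s-a)(s-b)(s-c)) = √(9.35·1.05·4.85·3.45) = 12.8168
r = Area/s = 12.8168/9.35 = 1.371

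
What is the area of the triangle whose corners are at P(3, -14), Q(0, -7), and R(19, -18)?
Using the coordinate formula: Area = (1/2)|x₁(y₂-y₃) + x₂(y₃-y₁) + x₃(y₁-y₂)|
Area = (1/2)|3((-7)-(-18)) + 0((-18)-(-14)) + 19((-14)-(-7))|
Area = (1/2)|3*11 + 0*(-4) + 19*(-7)|
Area = (1/2)|33 + 0 + (-133)|
Area = (1/2)*100 = 50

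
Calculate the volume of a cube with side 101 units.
Volume = s³
Volume = 101³
Volume = 1030301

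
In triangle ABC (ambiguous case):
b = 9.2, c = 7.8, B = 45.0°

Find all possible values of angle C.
sin(C)/c = sin(B)/b  →  sin(C) = c·sin(B)/b = 7.8·sin(45.0°)/9.2 = 0.599504
C₁ = arcsin(0.599504) = 36.83°,  C₂ = 180° - C₁ = 143.17°
Check C₂: A = 180° - 45.0° - 143.17° = -8.17° ≤ 0, rejected
C = 36.83° (one solution)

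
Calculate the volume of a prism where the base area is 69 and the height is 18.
Volume = base area * height
Volume = 69 * 18
Volume = 1242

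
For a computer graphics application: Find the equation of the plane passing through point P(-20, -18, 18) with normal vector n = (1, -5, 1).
d = n·P = (1)(-20) + (-5)(-18) + (1)(18) = 88
Plane: x - 5y + z = 88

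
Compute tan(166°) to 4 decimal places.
tan(166 degrees) = -0.2493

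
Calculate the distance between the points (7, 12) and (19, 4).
Using the distance formula: d = sqrt((x₂-x₁)² + (y₂-y₁)²)
dx = 19 - 7 = 12
dy = 4 - 12 = -8
d = sqrt(12² + (-8)²) = sqrt(144 + 64) = sqrt(208) = 14.42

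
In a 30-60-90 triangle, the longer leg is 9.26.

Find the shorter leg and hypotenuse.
In a 30-60-90 triangle, sides are in ratio 1 : √3 : 2.
Long leg = short leg·√3  →  short leg = 9.26/√3 = 5.346
Hypotenuse = 2·(short leg) = 2·9.26/√3 = 10.69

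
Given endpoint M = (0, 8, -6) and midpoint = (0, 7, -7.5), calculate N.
N = (2×0 - 0, 2×7 - 8, 2×(-7.5) - (-6)) = (0, 6, -9)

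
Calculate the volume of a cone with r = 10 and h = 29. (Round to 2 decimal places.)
Volume = (1/3) * pi * r² * h
Volume = (1/3) * pi * 10² * 29
Volume = (1/3) * pi * 100 * 29
Volume = (1/3) * pi * 2900
Volume = 3036.87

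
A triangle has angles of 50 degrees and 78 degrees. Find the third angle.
Sum of angles in a triangle = 180 degrees
Third angle = 180 - 50 - 78
Third angle = 52 degrees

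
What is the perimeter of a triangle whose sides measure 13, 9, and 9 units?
Perimeter = sum of all sides
Perimeter = 13 + 9 + 9
Perimeter = 31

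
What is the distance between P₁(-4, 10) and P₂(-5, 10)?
Using the distance formula: d = sqrt((x₂-x₁)² + (y₂-y₁)²)
dx = (-5) - (-4) = -1
dy = 10 - 10 = 0
d = sqrt((-1)² + 0²) = sqrt(1 + 0) = sqrt(1) = 1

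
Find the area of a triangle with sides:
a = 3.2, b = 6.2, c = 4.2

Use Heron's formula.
s = (a+b+c)/2 = (3.2+6.2+4.2)/2 = 6.8
A = √(s(s-a)(s-b)(s-c)) = √(6.8·3.6·0.6·2.6)
A = √38.1888 = 6.18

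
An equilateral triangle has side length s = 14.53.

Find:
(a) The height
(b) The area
(a) Height h = s·√3/2 = 14.53·√3/2 = 12.58
(b) Area = (√3/4)·s² = (√3/4)·14.53² = (√3/4)·211.121 = 91.42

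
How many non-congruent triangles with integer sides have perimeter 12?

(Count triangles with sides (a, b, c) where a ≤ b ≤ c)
With a ≤ b ≤ c and a + b + c = 12, the triangle inequality a + b > c gives c < 12/2, so c ≤ 5.
Iterate a from 1 to ⌊p/3⌋ = 4; for each a, b ranges from a to ⌊(p−a)/2⌋ with c = p − a − b, keeping only c ≥ b.
Triples: (2, 5, 5), (3, 4, 5), (4, 4, 4)
Count = 3 triangles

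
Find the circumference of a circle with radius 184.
Circumference = 2 * pi * r
Circumference = 2 * pi * 184
Circumference = 1156.11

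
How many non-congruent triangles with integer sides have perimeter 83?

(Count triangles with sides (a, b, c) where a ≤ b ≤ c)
With a ≤ b ≤ c and a + b + c = 83, the triangle inequality a + b > c gives c < 83/2, so c ≤ 41.
Iterate a from 1 to ⌊p/3⌋ = 27; for each a, b ranges from a to ⌊(p−a)/2⌋ with c = p − a − b, keeping only c ≥ b.
Triples: (1, 41, 41), (2, 40, 41), (3, 39, 41), …
Count = 154 triangles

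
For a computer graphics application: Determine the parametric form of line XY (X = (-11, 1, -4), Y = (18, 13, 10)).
Direction vector d = Y - X = (29, 12, 14)
x = -11 + 29t, y = 1 + 12t, z = -4 + 14t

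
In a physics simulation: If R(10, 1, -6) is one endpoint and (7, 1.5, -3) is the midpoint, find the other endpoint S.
S = (2×7 - 10, 2×1.5 - 1, 2×(-3) - (-6)) = (4, 2, 0)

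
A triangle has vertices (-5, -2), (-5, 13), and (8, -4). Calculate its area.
Using the coordinate formula: Area = (1/2)|x₁(y₂-y₃) + x₂(y₃-y₁) + x₃(y₁-y₂)|
Area = (1/2)|(-5)(13-(-4)) + (-5)((-4)-(-2)) + 8((-2)-13)|
Area = (1/2)|(-5)*17 + (-5)*(-2) + 8*(-15)|
Area = (1/2)|(-85) + 10 + (-120)|
Area = (1/2)*195 = 97.50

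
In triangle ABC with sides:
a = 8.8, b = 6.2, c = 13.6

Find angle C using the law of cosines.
cos(C) = (a² + b² - c²)/(2ab)
cos(C) = (8.8² + 6.2² - 13.6²)/(2·8.8·6.2) = -69.08/109.12 = -0.633065
C = arccos(-0.633065) = 129.3°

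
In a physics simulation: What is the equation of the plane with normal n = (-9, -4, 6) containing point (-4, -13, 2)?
d = n·P = (-9)(-4) + (-4)(-13) + (6)(2) = 100
Plane: -9x - 4y + 6z = 100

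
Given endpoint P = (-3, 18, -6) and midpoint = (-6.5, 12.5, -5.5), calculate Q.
Q = (2×(-6.5) - (-3), 2×12.5 - 18, 2×(-5.5) - (-6)) = (-10, 7, -5)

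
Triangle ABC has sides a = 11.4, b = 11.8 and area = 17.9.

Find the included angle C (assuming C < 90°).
Area = ½ab·sin(C)  →  sin(C) = 2·Area/(ab)
sin(C) = 2·17.9/(11.4·11.8) = 0.266131
C = arcsin(0.266131) = 15.43°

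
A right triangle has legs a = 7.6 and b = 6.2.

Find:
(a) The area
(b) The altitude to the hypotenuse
(a) Area = ½ab = ½·7.6·6.2 = 23.56
(b) Hypotenuse c = √(7.6² + 6.2²) = √96.2 = 9.80816
    Area = ½·c·h_c  →  h_c = 2·Area/c = 2·23.56/9.80816 = 4.804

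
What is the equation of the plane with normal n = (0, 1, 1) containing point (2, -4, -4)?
d = n·P = (0)(2) + (1)(-4) + (1)(-4) = -8
Plane: y + z = -8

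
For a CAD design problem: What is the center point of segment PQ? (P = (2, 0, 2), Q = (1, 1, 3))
Midpoint = ((2+1)/2, (0+1)/2, (2+3)/2) = (1.5, 0.5, 2.5)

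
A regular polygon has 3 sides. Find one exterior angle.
Exterior angle of a regular n-gon = 360/n
Exterior angle = 360/3
Exterior angle = 120 degrees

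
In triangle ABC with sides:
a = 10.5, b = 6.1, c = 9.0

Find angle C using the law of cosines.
cos(C) = (a² + b² - c²)/(2ab)
cos(C) = (10.5² + 6.1² - 9.0²)/(2·10.5·6.1) = 66.46/128.1 = 0.518813
C = arccos(0.518813) = 58.75°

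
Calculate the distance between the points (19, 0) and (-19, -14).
Using the distance formula: d = sqrt((x₂-x₁)² + (y₂-y₁)²)
dx = (-19) - 19 = -38
dy = (-14) - 0 = -14
d = sqrt((-38)² + (-14)²) = sqrt(1444 + 196) = sqrt(1640) = 40.50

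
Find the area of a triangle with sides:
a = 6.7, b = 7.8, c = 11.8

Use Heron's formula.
s = (a+b+c)/2 = (6.7+7.8+11.8)/2 = 13.15
A = √(s(s-a)(s-b)(s-c)) = √(13.15·6.45·5.35·1.35)
A = √612.594 = 24.75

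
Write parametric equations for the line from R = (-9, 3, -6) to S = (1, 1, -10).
Direction vector d = S - R = (10, -2, -4)
x = -9 + 10t, y = 3 - 2t, z = -6 - 4t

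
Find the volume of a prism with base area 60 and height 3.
Volume = base area * height
Volume = 60 * 3
Volume = 180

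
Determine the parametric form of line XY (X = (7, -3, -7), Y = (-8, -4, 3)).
Direction vector d = Y - X = (-15, -1, 10)
x = 7 - 15t, y = -3 - t, z = -7 + 10t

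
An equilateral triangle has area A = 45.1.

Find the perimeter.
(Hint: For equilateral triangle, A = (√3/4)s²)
A = (√3/4)s²  →  s² = 4A/√3 = 4·45.1/√3 = 104.154
s = 10.2056
Perimeter = 3s = 30.62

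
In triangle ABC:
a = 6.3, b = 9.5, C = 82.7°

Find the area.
Using A = ½ab·sin(C):
A = ½·6.3·9.5·sin(82.7°) = ½·59.85·0.991894 = 29.68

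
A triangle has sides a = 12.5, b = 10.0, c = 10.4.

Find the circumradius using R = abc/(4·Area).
s = (a+b+c)/2 = 16.45
Area = √(s(s-a)(s-b)(s-c)) = √(16.45·3.95·6.45·6.05) = 50.3546
R = abc/(4·Area) = (12.5·10.0·10.4)/(4·50.3546) = 1300/201.4184 = 6.454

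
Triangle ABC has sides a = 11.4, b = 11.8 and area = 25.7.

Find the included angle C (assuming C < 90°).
Area = ½ab·sin(C)  →  sin(C) = 2·Area/(ab)
sin(C) = 2·25.7/(11.4·11.8) = 0.382099
C = arcsin(0.382099) = 22.46°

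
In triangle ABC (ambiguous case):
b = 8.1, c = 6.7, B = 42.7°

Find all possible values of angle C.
sin(C)/c = sin(B)/b  →  sin(C) = c·sin(B)/b = 6.7·sin(42.7°)/8.1 = 0.560947
C₁ = arcsin(0.560947) = 34.12°,  C₂ = 180° - C₁ = 145.88°
Check C₂: A = 180° - 42.7° - 145.88° = -8.58° ≤ 0, rejected
C = 34.12° (one solution)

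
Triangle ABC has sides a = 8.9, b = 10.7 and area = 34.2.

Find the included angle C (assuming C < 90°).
Area = ½ab·sin(C)  →  sin(C) = 2·Area/(ab)
sin(C) = 2·34.2/(8.9·10.7) = 0.718261
C = arcsin(0.718261) = 45.91°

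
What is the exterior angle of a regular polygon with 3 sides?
Exterior angle of a regular n-gon = 360/n
Exterior angle = 360/3
Exterior angle = 120 degrees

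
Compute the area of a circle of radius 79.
Area = pi * r²
Area = pi * 79²
Area = pi * 6241
Area = 19606.68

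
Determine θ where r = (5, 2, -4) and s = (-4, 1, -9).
r·s = 18, |r|² = 45, |s|² = 98
cos θ = 18/√4410 ≈ 0.2711
θ ≈ 74.27°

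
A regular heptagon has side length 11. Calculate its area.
For a regular 7-gon with side length s = 11:
Apothem a = s / (2*tan(pi/7)) = 11 / (2*tan(pi/7)) ≈ 11.4209
Perimeter P = 7 * 11 = 77
Area = (1/2) * P * a = (1/2) * 77 * 11.4209 = 439.70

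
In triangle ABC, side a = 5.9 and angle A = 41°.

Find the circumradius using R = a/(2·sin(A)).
R = a/(2·sin(A)) = 5.9/(2·sin(41°))
R = 5.9/(2·0.656059) = 5.9/1.312118 = 4.497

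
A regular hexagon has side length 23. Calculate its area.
For a regular 6-gon with side length s = 23:
Apothem a = s / (2*tan(pi/6)) = 23 / (2*tan(pi/6)) ≈ 19.9186
Perimeter P = 6 * 23 = 138
Area = (1/2) * P * a = (1/2) * 138 * 19.9186 = 1374.38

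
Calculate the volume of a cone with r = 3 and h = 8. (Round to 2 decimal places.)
Volume = (1/3) * pi * r² * h
Volume = (1/3) * pi * 3² * 8
Volume = (1/3) * pi * 9 * 8
Volume = (1/3) * pi * 72
Volume = 75.40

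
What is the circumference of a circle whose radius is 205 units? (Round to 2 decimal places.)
Circumference = 2 * pi * r
Circumference = 2 * pi * 205
Circumference = 1288.05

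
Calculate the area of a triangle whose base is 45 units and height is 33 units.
Area = (1/2) * base * height
Area = (1/2) * 45 * 33
Area = 742.50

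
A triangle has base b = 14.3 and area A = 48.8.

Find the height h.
A = ½bh  →  h = 2A/b
h = 2·48.8/14.3 = 6.825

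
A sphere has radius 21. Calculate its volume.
Volume = (4/3) * pi * r³
Volume = (4/3) * pi * 21³
Volume = (4/3) * pi * 9261
Volume = 38792.39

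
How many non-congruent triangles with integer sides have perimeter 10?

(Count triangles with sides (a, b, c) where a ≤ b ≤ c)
With a ≤ b ≤ c and a + b + c = 10, the triangle inequality a + b > c gives c < 10/2, so c ≤ 4.
Iterate a from 1 to ⌊p/3⌋ = 3; for each a, b ranges from a to ⌊(p−a)/2⌋ with c = p − a − b, keeping only c ≥ b.
Triples: (2, 4, 4), (3, 3, 4)
Count = 2 triangles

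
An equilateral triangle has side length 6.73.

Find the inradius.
For an equilateral triangle, r = s/(2√3) where s is the side.
r = 6.73/(2√3) = 6.73/3.464102 = 1.943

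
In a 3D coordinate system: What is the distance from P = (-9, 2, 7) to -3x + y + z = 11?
d = |(-3)(-9) + 1(2) + 1(7) - (11)| / √((-3)² + 1² + 1²) = 25/√11 = 7.538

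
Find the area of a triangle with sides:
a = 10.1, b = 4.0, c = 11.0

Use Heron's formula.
s = (a+b+c)/2 = (10.1+4.0+11.0)/2 = 12.55
A = √(s(s-a)(s-b)(s-c)) = √(12.55·2.45·8.55·1.55)
A = √407.481 = 20.19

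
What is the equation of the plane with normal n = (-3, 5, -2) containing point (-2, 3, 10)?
d = n·P = (-3)(-2) + (5)(3) + (-2)(10) = 1
Plane: -3x + 5y - 2z = 1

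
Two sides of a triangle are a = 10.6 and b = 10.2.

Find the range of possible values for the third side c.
By the triangle inequality: |a - b| < c < a + b
|10.6 - 10.2| < c < 10.6 + 10.2
0.4 < c < 20.8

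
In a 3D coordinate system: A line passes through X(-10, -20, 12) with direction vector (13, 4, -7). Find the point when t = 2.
P(2) = (-10 + 13(2), -20 + 4(2), 12 + (-7)(2)) = (16, -12, -2)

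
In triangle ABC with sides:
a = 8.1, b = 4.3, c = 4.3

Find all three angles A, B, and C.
By the law of cosines:
cos(A) = (b² + c² - a²)/(2bc) = -0.774202  →  A = 140.7°
cos(B) = (a² + c² - b²)/(2ac) = 0.941860  →  B = 19.63°
cos(C) = (a² + b² - c²)/(2ab) = 0.941860  →  C = 19.63°
Check: A + B + C = 180.0° ✓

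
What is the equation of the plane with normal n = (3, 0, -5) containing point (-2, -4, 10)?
d = n·P = (3)(-2) + (0)(-4) + (-5)(10) = -56
Plane: 3x - 5z = -56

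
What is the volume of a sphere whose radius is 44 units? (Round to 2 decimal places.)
Volume = (4/3) * pi * r³
Volume = (4/3) * pi * 44³
Volume = (4/3) * pi * 85184
Volume = 356817.90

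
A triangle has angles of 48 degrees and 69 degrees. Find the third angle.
Sum of angles in a triangle = 180 degrees
Third angle = 180 - 48 - 69
Third angle = 63 degrees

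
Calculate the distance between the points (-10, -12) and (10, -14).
Using the distance formula: d = sqrt((x₂-x₁)² + (y₂-y₁)²)
dx = 10 - (-10) = 20
dy = (-14) - (-12) = -2
d = sqrt(20² + (-2)²) = sqrt(400 + 4) = sqrt(404) = 20.10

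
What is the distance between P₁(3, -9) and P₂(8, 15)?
Using the distance formula: d = sqrt((x₂-x₁)² + (y₂-y₁)²)
dx = 8 - 3 = 5
dy = 15 - (-9) = 24
d = sqrt(5² + 24²) = sqrt(25 + 576) = sqrt(601) = 24.52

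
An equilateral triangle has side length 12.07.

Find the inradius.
For an equilateral triangle, r = s/(2√3) where s is the side.
r = 12.07/(2√3) = 12.07/3.464102 = 3.484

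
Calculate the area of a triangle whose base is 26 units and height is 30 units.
Area = (1/2) * base * height
Area = (1/2) * 26 * 30
Area = 390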